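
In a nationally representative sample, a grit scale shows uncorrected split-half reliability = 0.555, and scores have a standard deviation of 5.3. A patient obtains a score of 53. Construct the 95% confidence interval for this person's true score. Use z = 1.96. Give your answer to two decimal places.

r_full = 2·0.555 / (1 + 0.555) ≈ 0.71383
SEM = 5.30000×√(1 − 0.71383) ≈ 2.83525
Margin = 1.96 × 2.83525 ≈ 5.55708
95% CI: 53 ± 5.55708 = [47.44292, 58.55708]

[47.44, 58.56]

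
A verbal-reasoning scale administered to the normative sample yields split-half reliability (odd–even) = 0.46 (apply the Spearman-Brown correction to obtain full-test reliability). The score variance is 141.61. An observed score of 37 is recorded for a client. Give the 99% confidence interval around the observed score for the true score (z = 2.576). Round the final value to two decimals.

SD = √141.61 ≈ 11.900
Spearman-Brown: r = 2(0.46) / (1 + 0.46) = 0.920 / 1.460 ≈ 0.630
The standard error of measurement is 11.900×√(1 − 0.630) ≈ 11.900×0.608 ≈ 7.237.
Margin = 2.576 × 7.237 ≈ 18.643
Interval: (18.357, 55.643)

[18.36, 55.64]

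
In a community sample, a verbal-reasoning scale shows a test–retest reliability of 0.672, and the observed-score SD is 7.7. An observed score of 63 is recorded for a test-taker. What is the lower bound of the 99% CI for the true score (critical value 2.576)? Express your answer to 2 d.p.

51.64

The standard error of measurement is 7.70000×√(1 − 0.67200) ≈ 7.70000×0.57271 ≈ 4.40989.
Margin = 2.576 × 4.40989 ≈ 11.35987
Lower bound: 63 − 11.35987 = 51.64013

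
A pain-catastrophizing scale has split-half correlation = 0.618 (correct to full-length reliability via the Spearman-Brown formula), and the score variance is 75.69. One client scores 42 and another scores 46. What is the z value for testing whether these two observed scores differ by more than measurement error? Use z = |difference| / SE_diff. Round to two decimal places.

σ = 75.69^(1/2) = 8.70000
r_full = 2·0.618 / (1 + 0.618) ≈ 0.76391
SEM = 8.70000 · √(1 − 0.76391) = 8.70000 · √0.23609 ≈ 8.70000 · 0.48589 ≈ 4.22729
Standard error of the difference = 4.22729·√2 ≈ 5.97829
z = 4 / 5.97829 ≈ 0.66909

0.67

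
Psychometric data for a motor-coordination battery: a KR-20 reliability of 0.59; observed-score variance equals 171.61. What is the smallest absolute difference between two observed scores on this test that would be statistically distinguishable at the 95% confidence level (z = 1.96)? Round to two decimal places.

23.25

SD = √171.61 = 13.100
SEM = 13.100 * √(1 − 0.590) = 13.100 * √0.410 ≈ 13.100 * 0.640 ≈ 8.388
SE_diff = √2 * SEM ≈ 11.863
Smallest detectable difference = 1.96*11.863 ≈ 23.251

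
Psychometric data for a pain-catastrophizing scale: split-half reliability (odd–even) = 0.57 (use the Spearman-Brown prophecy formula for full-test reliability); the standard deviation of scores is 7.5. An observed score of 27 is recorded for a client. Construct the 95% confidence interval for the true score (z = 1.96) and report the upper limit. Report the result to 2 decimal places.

34.69

r_full = 2·0.57 / (1 + 0.57) ≃ 0.726
SEM = 7.500 · √(1 − 0.726) = 7.500 · √0.274 ≃ 7.500 · 0.523 ≃ 3.925
Half-width = 1.96·3.925 ≃ 7.693
Upper bound: 27 + 7.693 = 34.693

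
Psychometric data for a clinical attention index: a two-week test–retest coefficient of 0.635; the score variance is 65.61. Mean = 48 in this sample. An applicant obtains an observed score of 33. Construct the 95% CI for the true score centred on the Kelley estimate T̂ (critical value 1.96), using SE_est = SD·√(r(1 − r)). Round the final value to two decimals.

SD = √65.61 = 8.100
T̂ = r·X + (1 − r)·M = 0.635×33 + 0.365×48 = 20.955 + 17.520 ≈ 38.475
SE_est = SD × √(r(1 − r)) = 8.100 × √0.232 ≈ 8.100 × 0.481 ≈ 3.900
95% CI: 38.475 ± 7.643 ≈ (30.832, 46.118)

[30.83, 46.12]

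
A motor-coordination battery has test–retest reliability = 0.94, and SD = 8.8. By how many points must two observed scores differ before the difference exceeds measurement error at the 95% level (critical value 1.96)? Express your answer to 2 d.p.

5.97

The standard error of measurement is 8.8000·√(1 − 0.9400) ≈ 8.8000·0.2449 ≈ 2.1556.
SE_diff = SEM · √2 ≈ 2.1556 · 1.4142 ≈ 3.0484
Minimum reliable difference = 1.96 · SE_diff ≈ 1.96 · 3.0484 ≈ 5.9749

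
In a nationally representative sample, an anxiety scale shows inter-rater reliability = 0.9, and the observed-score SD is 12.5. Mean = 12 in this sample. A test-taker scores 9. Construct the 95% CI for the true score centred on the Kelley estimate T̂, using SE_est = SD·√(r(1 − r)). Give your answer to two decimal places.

T̂ = 0.90000(9) + 0.10000(12) ≃ 9.30000
SE_est = SD * √(r(1 − r)) = 12.50000 * √0.09000 ≃ 12.50000 * 0.30000 ≃ 3.75000
95% CI: 9.30000 ± 7.35000 ≃ (1.95000, 16.65000)

[1.95, 16.65]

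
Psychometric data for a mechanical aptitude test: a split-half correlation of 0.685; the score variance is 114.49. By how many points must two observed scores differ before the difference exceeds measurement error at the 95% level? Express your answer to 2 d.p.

SD = √114.49 ≈ 10.7000
r_full = 2·0.685 / (1 + 0.685) ≈ 0.8131
SEM = 10.7000 · √(1 − 0.8131) = 10.7000 · √0.1869 ≈ 10.7000 · 0.4324 ≈ 4.6264
SE_diff = SEM · √2 ≈ 4.6264 · 1.4142 ≈ 6.5427
Smallest detectable difference = 1.96·6.5427 ≈ 12.8236

12.82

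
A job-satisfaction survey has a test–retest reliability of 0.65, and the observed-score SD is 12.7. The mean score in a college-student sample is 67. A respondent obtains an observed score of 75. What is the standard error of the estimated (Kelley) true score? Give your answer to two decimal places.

6.06

SE_est = SD × √(r(1 − r)) = 12.700 × √0.227 ≈ 12.700 × 0.477 ≈ 6.058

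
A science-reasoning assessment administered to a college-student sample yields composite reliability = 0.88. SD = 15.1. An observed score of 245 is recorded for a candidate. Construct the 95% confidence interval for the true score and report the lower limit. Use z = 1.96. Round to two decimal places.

The standard error of measurement is 15.1000·√(1 − 0.8800) ≃ 15.1000·0.3464 ≃ 5.2308.
Half-width = 1.96·5.2308 ≃ 10.2524
Lower limit = 245 − 10.2524 ≃ 234.7476

234.75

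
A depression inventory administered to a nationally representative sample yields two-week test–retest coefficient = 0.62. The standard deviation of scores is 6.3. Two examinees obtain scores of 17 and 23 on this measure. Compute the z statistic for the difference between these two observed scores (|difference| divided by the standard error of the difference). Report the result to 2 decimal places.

1.09

SEM = 6.300×√(1 − 0.620) ≈ 3.884
Standard error of the difference = 3.884·√2 ≈ 5.492
z = |17 − 23| / 5.492 = 6 / 5.492 ≈ 1.092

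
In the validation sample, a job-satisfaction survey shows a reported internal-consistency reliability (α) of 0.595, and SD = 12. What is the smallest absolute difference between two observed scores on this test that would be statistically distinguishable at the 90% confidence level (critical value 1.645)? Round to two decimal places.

SEM = 12.0000×√(1 − 0.5950) ≈ 7.6368
SE_diff = SEM × √2 ≈ 7.6368 × 1.4142 ≈ 10.8000
Minimum reliable difference = 1.645 × SE_diff ≈ 1.645 × 10.8000 ≈ 17.7660

17.77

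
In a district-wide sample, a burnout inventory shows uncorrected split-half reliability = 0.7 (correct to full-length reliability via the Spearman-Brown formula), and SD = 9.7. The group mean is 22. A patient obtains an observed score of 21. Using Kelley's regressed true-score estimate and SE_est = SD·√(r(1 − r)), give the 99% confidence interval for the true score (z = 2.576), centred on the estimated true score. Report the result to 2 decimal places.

[11.65, 30.70]

Spearman-Brown: r = 2(0.7) / (1 + 0.7) = 1.40000 / 1.70000 ≈ 0.82353
T̂ = r·X + (1 − r)·M = 0.82353×21 + 0.17647×22 ≈ 17.29412 + 3.88235 ≈ 21.17647
SE_est = SD × √(r(1 − r)) = 9.70000 × √0.14533 ≈ 9.70000 × 0.38122 ≈ 3.69783
99% CI: 21.17647 ± 9.52562 ≈ (11.65085, 30.70209)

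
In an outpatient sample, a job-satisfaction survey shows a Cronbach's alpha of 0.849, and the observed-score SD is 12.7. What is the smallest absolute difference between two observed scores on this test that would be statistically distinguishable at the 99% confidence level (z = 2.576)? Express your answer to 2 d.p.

17.98

SEM = 12.7000 × √(1 − 0.8490) = 12.7000 × √0.1510 ≈ 12.7000 × 0.3886 ≈ 4.9351
SE_diff = √2 × SEM ≈ 6.9792
Minimum reliable difference = 2.576 × SE_diff ≈ 2.576 × 6.9792 ≈ 17.9785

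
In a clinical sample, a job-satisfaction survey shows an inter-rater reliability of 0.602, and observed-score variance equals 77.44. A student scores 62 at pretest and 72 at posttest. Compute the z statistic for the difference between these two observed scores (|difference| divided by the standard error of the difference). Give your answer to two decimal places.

SD = √77.44 ≈ 8.800
SEM = 8.800×√(1 − 0.602) ≈ 5.552
Standard error of the difference = 5.552·√2 ≈ 7.851
z = 10 / 7.851 ≈ 1.274

1.27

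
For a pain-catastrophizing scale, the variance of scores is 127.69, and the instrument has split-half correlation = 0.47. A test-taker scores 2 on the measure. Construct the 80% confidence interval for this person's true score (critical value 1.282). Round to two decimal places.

SD = √127.69 ≃ 11.3000
Full-length reliability (Spearman-Brown) = 2(0.47)/(1+0.47) ≃ 0.6395
SEM = 11.3000 × √(1 − 0.6395) = 11.3000 × √0.3605 ≃ 11.3000 × 0.6005 ≃ 6.7851
Margin = 1.282 × 6.7851 ≃ 8.6985
80% CI: 2 ± 8.6985 = [-6.6985, 10.6985]

[-6.70, 10.70]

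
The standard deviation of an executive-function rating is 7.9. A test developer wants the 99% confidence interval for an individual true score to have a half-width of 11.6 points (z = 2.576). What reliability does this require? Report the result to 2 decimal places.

Required SEM = 11.6 / 2.576 ≈ 4.5031
r = 1 − (SEM / SD)² = 1 − (4.5031 / 7.9)² ≈ 1 − 0.3249 ≈ 0.6751

0.68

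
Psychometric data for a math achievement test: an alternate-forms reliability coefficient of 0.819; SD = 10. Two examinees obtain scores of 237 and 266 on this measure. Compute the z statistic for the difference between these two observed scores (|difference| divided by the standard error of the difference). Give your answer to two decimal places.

4.82

SEM = 10.000 · √(1 − 0.819) = 10.000 · √0.181 ≃ 10.000 · 0.425 ≃ 4.254
Standard error of the difference = 4.254·√2 ≃ 6.017
z = |237 − 266| / 6.017 = 29 / 6.017 ≃ 4.820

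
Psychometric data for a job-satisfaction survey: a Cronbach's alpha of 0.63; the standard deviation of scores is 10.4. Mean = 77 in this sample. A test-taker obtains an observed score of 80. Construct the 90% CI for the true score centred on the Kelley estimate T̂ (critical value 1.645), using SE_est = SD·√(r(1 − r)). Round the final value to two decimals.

[70.63, 87.15]

Estimated true score = 0.630×80 + (1 − 0.630)×77 ≈ 78.890
SE_est = SD × √(r(1 − r)) = 10.400 × √0.233 ≈ 10.400 × 0.483 ≈ 5.021
CI = 78.890 ± 1.645 × 5.021 → [70.630, 87.150]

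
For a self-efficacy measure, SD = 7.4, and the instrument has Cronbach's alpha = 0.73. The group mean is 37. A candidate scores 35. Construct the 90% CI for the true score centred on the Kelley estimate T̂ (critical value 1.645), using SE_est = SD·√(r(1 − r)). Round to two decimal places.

Estimated true score = 0.730·35 + (1 − 0.730)·37 ≈ 35.540
SE_est = SD · √(r(1 − r)) = 7.400 · √0.197 ≈ 7.400 · 0.444 ≈ 3.285
CI = 35.540 ± 1.645 · 3.285 → [30.136, 40.944]

[30.14, 40.94]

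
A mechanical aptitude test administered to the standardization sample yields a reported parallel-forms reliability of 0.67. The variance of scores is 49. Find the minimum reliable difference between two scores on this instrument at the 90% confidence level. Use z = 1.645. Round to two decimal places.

9.35

SD = √49 = 7.0000
SEM = 7.0000×√(1 − 0.6700) ≈ 4.0212
SE_diff = √2 × SEM ≈ 5.6868
Minimum reliable difference = 1.645 × SE_diff ≈ 1.645 × 5.6868 ≈ 9.3548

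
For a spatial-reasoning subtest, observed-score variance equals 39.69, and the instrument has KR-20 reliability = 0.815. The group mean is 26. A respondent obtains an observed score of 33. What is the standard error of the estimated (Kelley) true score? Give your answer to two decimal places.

2.45

SD = √39.69 = 6.300
SE_est = SD × √(r(1 − r)) = 6.300 × √0.151 ≈ 6.300 × 0.388 ≈ 2.446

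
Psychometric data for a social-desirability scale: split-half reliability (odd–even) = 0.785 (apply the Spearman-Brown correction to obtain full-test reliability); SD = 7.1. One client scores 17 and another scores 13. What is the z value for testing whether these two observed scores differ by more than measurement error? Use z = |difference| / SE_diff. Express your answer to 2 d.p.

1.15

Spearman-Brown: r = 2(0.785) / (1 + 0.785) = 1.5700 / 1.7850 ≈ 0.8796
SEM = 7.1000 * √(1 − 0.8796) = 7.1000 * √0.1204 ≈ 7.1000 * 0.3471 ≈ 2.4641
SE_diff = √2 * SEM ≈ 3.4848
z = |17 − 13| / 3.4848 = 4 / 3.4848 ≈ 1.1479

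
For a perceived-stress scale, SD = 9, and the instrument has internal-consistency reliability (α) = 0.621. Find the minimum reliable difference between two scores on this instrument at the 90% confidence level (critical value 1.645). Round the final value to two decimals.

SEM = 9.0000 · √(1 − 0.6210) = 9.0000 · √0.3790 ≈ 9.0000 · 0.6156 ≈ 5.5407
Standard error of the difference = 5.5407·√2 ≈ 7.8357
Minimum reliable difference = 1.645 · SE_diff ≈ 1.645 · 7.8357 ≈ 12.8897

12.89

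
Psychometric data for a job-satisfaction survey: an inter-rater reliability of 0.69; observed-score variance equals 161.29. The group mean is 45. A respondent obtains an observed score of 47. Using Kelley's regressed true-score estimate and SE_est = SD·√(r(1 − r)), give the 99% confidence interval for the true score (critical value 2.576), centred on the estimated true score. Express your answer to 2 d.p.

[31.25, 61.51]

SD = √161.29 = 12.7000
Estimated true score = 0.6900×47 + (1 − 0.6900)×45 ≈ 46.3800
SE_est = SD × √(r(1 − r)) = 12.7000 × √0.2139 ≈ 12.7000 × 0.4625 ≈ 5.8737
CI = 46.3800 ± 2.576 × 5.8737 → [31.2494, 61.5106]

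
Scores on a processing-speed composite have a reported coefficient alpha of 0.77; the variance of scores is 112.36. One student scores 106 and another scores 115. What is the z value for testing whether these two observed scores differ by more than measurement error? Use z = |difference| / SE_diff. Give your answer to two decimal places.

1.25

SD = √112.36 = 10.6000
SEM = 10.6000·√(1 − 0.7700) ≈ 5.0836
SE_diff = SEM · √2 ≈ 5.0836 · 1.4142 ≈ 7.1893
z = |106 − 115| / 7.1893 = 9 / 7.1893 ≈ 1.2519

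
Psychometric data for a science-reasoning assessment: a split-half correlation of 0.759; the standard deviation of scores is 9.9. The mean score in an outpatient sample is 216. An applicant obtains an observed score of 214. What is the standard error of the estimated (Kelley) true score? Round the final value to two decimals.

Full-length reliability (Spearman-Brown) = 2(0.759)/(1+0.759) ≃ 0.86299
SE_est = 9.90000·√(0.86299·0.13701) ≃ 3.40419

3.40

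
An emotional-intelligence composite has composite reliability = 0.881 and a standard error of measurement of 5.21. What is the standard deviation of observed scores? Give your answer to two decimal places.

15.10

SD = SEM / √(1 − r) = 5.21 / √0.119 ≃ 5.21 / 0.345 ≃ 15.103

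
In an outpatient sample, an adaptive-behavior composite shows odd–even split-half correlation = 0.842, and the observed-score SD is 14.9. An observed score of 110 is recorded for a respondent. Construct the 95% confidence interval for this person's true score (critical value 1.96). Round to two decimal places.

[101.45, 118.55]

Spearman-Brown: r = 2(0.842) / (1 + 0.842) = 1.684 / 1.842 ≃ 0.914
The standard error of measurement is 14.900·√(1 − 0.914) ≃ 14.900·0.293 ≃ 4.364.
Margin = 1.96 · 4.364 ≃ 8.553
Interval: (101.447, 118.553)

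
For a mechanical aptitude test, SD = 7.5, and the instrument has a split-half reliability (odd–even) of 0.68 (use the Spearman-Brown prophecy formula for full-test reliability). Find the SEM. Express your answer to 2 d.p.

Spearman-Brown: r = 2(0.68) / (1 + 0.68) = 1.360 / 1.680 ≈ 0.810
SEM = 7.500 · √(1 − 0.810) = 7.500 · √0.190 ≈ 7.500 · 0.436 ≈ 3.273

3.27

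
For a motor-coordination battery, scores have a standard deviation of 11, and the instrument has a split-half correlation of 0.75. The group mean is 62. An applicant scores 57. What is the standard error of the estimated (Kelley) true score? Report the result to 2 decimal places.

3.85

Full-length reliability (Spearman-Brown) = 2(0.75)/(1+0.75) ≈ 0.857
SE_est = 11.000·√[r(1 − r)] ≈ 3.849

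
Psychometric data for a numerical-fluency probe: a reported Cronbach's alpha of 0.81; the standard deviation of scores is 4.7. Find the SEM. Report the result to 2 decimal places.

SEM = 4.70000*√(1 − 0.81000) ≈ 2.04868

2.05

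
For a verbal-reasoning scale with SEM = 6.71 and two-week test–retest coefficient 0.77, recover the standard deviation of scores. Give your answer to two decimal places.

13.99

SD = 6.71 / √(1 − 0.77) ≈ 13.991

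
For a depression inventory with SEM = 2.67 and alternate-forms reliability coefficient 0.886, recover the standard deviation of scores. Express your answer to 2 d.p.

σ = SEM·(1 − r)^(−1/2) ≈ 2.67*2.9617 ≈ 7.9079

7.91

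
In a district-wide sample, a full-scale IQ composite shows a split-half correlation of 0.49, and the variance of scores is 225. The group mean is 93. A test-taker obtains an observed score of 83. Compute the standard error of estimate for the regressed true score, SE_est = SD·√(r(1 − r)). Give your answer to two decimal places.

SD = √225 ≃ 15.00000
Full-length reliability (Spearman-Brown) = 2(0.49)/(1+0.49) ≃ 0.65772
SE_est = SD * √(r(1 − r)) = 15.00000 * √0.22512 ≃ 15.00000 * 0.47447 ≃ 7.11710

7.12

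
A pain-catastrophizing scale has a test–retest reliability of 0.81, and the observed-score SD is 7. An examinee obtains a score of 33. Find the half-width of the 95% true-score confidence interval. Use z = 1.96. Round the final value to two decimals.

SEM = 7.000·√(1 − 0.810) ≃ 3.051
Half-width = 1.96·3.051 ≃ 5.980

5.98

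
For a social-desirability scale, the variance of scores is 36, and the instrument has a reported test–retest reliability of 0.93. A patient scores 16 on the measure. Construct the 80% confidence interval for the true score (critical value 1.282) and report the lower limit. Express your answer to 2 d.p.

13.96

SD = √36 = 6.0000
SEM = 6.0000 * √(1 − 0.9300) = 6.0000 * √0.0700 ≈ 6.0000 * 0.2646 ≈ 1.5875
Half-width = 1.282*1.5875 ≈ 2.0351
Lower limit = 16 − 2.0351 ≈ 13.9649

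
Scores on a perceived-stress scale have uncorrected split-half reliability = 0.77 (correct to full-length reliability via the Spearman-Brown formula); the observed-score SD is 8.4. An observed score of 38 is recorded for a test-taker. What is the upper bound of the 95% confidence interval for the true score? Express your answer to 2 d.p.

43.93

Spearman-Brown: r = 2(0.77) / (1 + 0.77) = 1.5400 / 1.7700 ≃ 0.8701
SEM = 8.4000×√(1 − 0.8701) ≃ 3.0280
Half-width = 1.96×3.0280 ≃ 5.9349
Upper limit = 38 + 5.9349 ≃ 43.9349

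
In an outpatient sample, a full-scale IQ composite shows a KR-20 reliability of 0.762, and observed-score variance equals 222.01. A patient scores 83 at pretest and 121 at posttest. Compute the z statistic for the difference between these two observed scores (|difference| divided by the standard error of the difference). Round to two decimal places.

3.70

σ = 222.01^(1/2) = 14.9000
SEM = 14.9000*√(1 − 0.7620) ≈ 7.2690
Standard error of the difference = 7.2690·√2 ≈ 10.2799
z = 38 / 10.2799 ≈ 3.6965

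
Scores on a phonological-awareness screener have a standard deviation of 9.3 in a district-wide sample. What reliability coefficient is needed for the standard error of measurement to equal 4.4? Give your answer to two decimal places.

r = 1 − (SEM / SD)² = 1 − (4.400 / 9.3)² ≈ 1 − 0.224 ≈ 0.776

0.78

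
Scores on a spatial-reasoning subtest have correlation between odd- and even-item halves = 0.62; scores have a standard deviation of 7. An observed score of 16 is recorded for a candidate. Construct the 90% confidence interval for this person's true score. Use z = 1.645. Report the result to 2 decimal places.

[10.42, 21.58]

r_full = 2·0.62 / (1 + 0.62) ≈ 0.76543
The standard error of measurement is 7.00000*√(1 − 0.76543) ≈ 7.00000*0.48432 ≈ 3.39025.
1.645 * SEM ≈ 5.57697
Interval: (10.42303, 21.57697)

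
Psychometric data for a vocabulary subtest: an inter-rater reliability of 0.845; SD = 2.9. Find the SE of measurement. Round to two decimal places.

1.14

SEM = 2.90000 * √(1 − 0.84500) = 2.90000 * √0.15500 ≈ 2.90000 * 0.39370 ≈ 1.14173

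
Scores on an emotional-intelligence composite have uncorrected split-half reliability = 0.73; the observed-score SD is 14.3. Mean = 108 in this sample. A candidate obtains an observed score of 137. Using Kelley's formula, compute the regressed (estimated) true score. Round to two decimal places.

132.47

Full-length reliability (Spearman-Brown) = 2(0.73)/(1+0.73) ≈ 0.844
T̂ = 0.844(137) + 0.156(108) ≈ 132.474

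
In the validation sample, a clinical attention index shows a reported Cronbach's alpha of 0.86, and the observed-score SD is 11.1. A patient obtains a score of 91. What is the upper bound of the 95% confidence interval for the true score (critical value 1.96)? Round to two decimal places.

99.14

The standard error of measurement is 11.10000·√(1 − 0.86000) ≃ 11.10000·0.37417 ≃ 4.15324.
1.96 · SEM ≃ 8.14035
Upper bound: 91 + 8.14035 = 99.14035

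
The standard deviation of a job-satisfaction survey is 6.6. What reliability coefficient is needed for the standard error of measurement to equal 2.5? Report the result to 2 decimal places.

0.86

r = 1 − (2.5000/6.6)² ≃ 1 − 0.1435 ≃ 0.8565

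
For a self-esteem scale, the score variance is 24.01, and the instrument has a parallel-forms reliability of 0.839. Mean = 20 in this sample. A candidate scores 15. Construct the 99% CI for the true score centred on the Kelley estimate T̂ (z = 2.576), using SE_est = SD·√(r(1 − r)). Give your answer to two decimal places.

[11.17, 20.44]

σ = 24.01^(1/2) = 4.900
Estimated true score = 0.839·15 + (1 − 0.839)·20 ≈ 15.805
SE_est = SD · √(r(1 − r)) = 4.900 · √0.135 ≈ 4.900 · 0.368 ≈ 1.801
CI = 15.805 ± 2.576 · 1.801 → [11.166, 20.444]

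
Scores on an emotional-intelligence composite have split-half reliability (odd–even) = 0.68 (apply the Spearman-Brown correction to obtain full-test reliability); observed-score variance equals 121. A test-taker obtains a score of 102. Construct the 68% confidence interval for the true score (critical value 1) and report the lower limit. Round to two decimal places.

97.20

σ = 121^(1/2) = 11.000
r_full = 2·0.68 / (1 + 0.68) ≈ 0.810
SEM = 11.000 · √(1 − 0.810) = 11.000 · √0.190 ≈ 11.000 · 0.436 ≈ 4.801
Half-width = 1·4.801 ≈ 4.801
Lower bound: 102 − 4.801 = 97.199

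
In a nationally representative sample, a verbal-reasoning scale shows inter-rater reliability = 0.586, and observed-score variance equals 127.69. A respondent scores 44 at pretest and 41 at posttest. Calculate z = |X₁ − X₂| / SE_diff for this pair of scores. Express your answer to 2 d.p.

SD = √127.69 = 11.300
The standard error of measurement is 11.300·√(1 − 0.586) ≈ 11.300·0.643 ≈ 7.271.
SE_diff = √2 · SEM ≈ 10.282
z = 3 / 10.282 ≈ 0.292

0.29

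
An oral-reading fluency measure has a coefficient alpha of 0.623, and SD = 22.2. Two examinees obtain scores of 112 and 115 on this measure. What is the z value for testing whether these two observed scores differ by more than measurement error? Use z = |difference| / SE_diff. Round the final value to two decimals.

0.16

SEM = 22.20000 * √(1 − 0.62300) = 22.20000 * √0.37700 ≈ 22.20000 * 0.61400 ≈ 13.63087
SE_diff = SEM * √2 ≈ 13.63087 * 1.41421 ≈ 19.27696
z = |112 − 115| / 19.27696 = 3 / 19.27696 ≈ 0.15563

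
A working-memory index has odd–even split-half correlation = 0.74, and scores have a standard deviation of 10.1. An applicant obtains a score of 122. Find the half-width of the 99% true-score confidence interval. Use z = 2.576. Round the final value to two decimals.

10.06

Full-length reliability (Spearman-Brown) = 2(0.74)/(1+0.74) ≃ 0.8506
SEM = 10.1000 * √(1 − 0.8506) = 10.1000 * √0.1494 ≃ 10.1000 * 0.3866 ≃ 3.9042
2.576 * SEM ≃ 10.0573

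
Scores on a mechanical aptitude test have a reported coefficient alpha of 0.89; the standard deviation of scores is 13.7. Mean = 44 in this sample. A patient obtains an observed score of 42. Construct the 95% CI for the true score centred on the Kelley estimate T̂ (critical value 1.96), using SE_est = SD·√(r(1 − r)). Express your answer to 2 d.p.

[33.82, 50.62]

T̂ = r·X + (1 − r)·M = 0.8900*42 + 0.1100*44 = 37.3800 + 4.8400 ≈ 42.2200
SE_est = 13.7000·√[r(1 − r)] ≈ 4.2866
CI = 42.2200 ± 1.96 * 4.2866 → [33.8183, 50.6217]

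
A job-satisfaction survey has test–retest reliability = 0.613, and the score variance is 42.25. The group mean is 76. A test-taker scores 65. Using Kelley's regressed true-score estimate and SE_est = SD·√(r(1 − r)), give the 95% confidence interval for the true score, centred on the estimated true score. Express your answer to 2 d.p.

[63.05, 75.46]

SD = √42.25 ≃ 6.5000
T̂ = 0.6130(65) + 0.3870(76) ≃ 69.2570
SE_est = SD · √(r(1 − r)) = 6.5000 · √0.2372 ≃ 6.5000 · 0.4871 ≃ 3.1659
CI = 69.2570 ± 1.96 · 3.1659 → [63.0518, 75.4622]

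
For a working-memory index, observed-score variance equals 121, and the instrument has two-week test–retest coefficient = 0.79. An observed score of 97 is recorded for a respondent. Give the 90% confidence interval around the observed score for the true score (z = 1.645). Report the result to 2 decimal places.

[88.71, 105.29]

SD = √121 ≈ 11.0000
SEM = 11.0000*√(1 − 0.7900) ≈ 5.0408
Margin = 1.645 * 5.0408 ≈ 8.2922
Interval: (88.7078, 105.2922)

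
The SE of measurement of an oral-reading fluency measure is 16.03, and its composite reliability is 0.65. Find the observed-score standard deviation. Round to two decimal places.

27.10

SD = SEM / √(1 − r) = 16.03 / √0.350 ≈ 16.03 / 0.592 ≈ 27.096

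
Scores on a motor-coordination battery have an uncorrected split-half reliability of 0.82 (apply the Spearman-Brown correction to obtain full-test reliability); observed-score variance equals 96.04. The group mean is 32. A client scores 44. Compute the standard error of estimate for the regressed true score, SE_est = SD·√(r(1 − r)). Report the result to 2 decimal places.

2.93

σ = 96.04^(1/2) = 9.8000
Full-length reliability (Spearman-Brown) = 2(0.82)/(1+0.82) ≈ 0.9011
SE_est = 9.8000×√(0.9011×0.0989) ≈ 2.9256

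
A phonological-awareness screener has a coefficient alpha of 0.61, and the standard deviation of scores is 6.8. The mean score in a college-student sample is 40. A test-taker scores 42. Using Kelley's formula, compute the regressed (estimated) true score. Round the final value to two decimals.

41.22

T̂ = r·X + (1 − r)·M = 0.61000×42 + 0.39000×40 = 25.62000 + 15.60000 ≈ 41.22000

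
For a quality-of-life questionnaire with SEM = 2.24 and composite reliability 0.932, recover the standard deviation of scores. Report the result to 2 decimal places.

SD = SEM / √(1 − r) = 2.24 / √0.068 ≈ 2.24 / 0.261 ≈ 8.590

8.59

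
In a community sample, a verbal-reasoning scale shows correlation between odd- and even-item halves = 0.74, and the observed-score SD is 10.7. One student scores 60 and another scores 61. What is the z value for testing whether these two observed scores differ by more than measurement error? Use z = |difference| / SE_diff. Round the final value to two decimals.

Full-length reliability (Spearman-Brown) = 2(0.74)/(1+0.74) ≃ 0.85057
SEM = 10.70000 · √(1 − 0.85057) = 10.70000 · √0.14943 ≃ 10.70000 · 0.38656 ≃ 4.13615
SE_diff = SEM · √2 ≃ 4.13615 · 1.41421 ≃ 5.84939
z = |60 − 61| / 5.84939 = 1 / 5.84939 ≃ 0.17096

0.17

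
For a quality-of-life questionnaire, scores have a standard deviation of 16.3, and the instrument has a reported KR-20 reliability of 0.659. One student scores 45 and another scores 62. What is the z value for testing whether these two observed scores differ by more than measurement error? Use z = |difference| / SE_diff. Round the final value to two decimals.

SEM = 16.300·√(1 − 0.659) ≈ 9.518
Standard error of the difference = 9.518·√2 ≈ 13.461
z = |45 − 62| / 13.461 = 17 / 13.461 ≈ 1.263

1.26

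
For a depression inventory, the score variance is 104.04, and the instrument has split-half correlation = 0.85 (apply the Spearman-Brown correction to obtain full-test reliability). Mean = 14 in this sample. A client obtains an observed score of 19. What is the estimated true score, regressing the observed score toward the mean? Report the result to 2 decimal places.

18.59

r_full = 2·0.85 / (1 + 0.85) ≈ 0.9189
Estimated true score = 0.9189·19 + (1 − 0.9189)·14 ≈ 18.5946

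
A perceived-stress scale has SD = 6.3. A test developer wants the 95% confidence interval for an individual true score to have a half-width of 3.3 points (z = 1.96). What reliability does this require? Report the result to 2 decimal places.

0.93

Required SEM = 3.3 / 1.96 ≈ 1.6837
r = 1 − (1.6837/6.3)² ≈ 1 − 0.0714 ≈ 0.9286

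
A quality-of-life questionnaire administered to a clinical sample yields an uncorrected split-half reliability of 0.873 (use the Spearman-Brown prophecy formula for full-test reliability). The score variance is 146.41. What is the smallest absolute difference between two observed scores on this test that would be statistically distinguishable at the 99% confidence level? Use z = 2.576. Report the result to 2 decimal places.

SD = √146.41 ≃ 12.1000
Full-length reliability (Spearman-Brown) = 2(0.873)/(1+0.873) ≃ 0.9322
SEM = 12.1000·√(1 − 0.9322) ≃ 3.1508
SE_diff = √2 · SEM ≃ 4.4559
Smallest detectable difference = 2.576·4.4559 ≃ 11.4783

11.48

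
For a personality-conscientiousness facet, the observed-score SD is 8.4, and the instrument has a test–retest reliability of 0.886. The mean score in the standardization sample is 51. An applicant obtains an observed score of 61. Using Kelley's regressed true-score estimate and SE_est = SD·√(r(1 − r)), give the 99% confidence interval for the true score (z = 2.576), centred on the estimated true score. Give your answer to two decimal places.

[52.98, 66.74]

T̂ = 0.8860(61) + 0.1140(51) ≈ 59.8600
SE_est = SD × √(r(1 − r)) = 8.4000 × √0.1010 ≈ 8.4000 × 0.3178 ≈ 2.6696
99% CI: 59.8600 ± 6.8769 ≈ (52.9831, 66.7369)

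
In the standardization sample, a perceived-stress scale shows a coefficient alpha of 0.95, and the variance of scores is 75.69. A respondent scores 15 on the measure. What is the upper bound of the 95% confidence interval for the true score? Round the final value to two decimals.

18.81

SD = √75.69 ≈ 8.70000
The standard error of measurement is 8.70000*√(1 − 0.95000) ≈ 8.70000*0.22361 ≈ 1.94538.
Margin = 1.96 * 1.94538 ≈ 3.81294
Upper bound: 15 + 3.81294 = 18.81294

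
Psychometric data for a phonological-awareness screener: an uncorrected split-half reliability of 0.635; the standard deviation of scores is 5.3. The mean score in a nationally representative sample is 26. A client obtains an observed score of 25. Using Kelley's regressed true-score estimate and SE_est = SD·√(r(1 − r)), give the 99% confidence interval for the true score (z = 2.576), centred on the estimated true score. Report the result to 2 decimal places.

[19.54, 30.91]

r_full = 2·0.635 / (1 + 0.635) ≈ 0.777
T̂ = 0.777(25) + 0.223(26) ≈ 25.223
SE_est = 5.300·√[r(1 − r)] ≈ 2.207
CI = 25.223 ± 2.576 * 2.207 → [19.538, 30.909]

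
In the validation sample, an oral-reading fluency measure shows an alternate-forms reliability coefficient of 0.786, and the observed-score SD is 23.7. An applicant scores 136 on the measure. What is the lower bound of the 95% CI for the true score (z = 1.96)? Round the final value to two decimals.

SEM = 23.700 * √(1 − 0.786) = 23.700 * √0.214 ≈ 23.700 * 0.463 ≈ 10.964
Margin = 1.96 * 10.964 ≈ 21.489
Lower bound: 136 − 21.489 = 114.511

114.51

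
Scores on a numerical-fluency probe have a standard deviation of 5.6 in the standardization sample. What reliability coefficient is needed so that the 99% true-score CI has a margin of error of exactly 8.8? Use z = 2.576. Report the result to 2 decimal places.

Required SEM = 8.8 / 2.576 ≈ 3.416
r = 1 − (SEM / SD)² = 1 − (3.416 / 5.6)² ≈ 1 − 0.372 ≈ 0.628

0.63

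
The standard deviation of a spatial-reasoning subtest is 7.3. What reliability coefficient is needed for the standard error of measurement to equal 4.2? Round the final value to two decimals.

0.67

Required reliability = 1 − (SEM/SD)² = 1 − 0.331 ≃ 0.669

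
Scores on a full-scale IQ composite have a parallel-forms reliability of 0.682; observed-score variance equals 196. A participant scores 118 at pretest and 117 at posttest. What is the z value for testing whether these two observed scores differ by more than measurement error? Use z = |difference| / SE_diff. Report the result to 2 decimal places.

σ = 196^(1/2) = 14.00000
SEM = 14.00000·√(1 − 0.68200) ≈ 7.89481
SE_diff = √2 · SEM ≈ 11.16495
z = 1 / 11.16495 ≈ 0.08957

0.09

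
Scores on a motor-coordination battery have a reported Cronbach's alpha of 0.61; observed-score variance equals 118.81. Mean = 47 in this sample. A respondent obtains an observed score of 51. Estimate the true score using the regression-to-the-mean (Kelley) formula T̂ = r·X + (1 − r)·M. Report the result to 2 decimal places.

T̂ = 0.61000(51) + 0.39000(47) ≈ 49.44000

49.44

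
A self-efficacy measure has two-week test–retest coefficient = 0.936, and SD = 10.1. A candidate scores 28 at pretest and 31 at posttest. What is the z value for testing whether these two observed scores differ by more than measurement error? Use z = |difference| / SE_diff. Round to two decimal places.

0.83

SEM = 10.100 * √(1 − 0.936) = 10.100 * √0.064 ≃ 10.100 * 0.253 ≃ 2.555
SE_diff = √2 * SEM ≃ 3.613
z = 3 / 3.613 ≃ 0.830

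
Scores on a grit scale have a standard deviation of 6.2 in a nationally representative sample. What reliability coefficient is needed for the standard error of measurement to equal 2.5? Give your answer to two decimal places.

0.84

r = 1 − (SEM / SD)² = 1 − (2.500 / 6.2)² ≈ 1 − 0.163 ≈ 0.837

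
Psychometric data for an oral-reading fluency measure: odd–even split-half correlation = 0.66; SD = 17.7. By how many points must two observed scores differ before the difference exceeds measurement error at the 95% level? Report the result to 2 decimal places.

22.20

Full-length reliability (Spearman-Brown) = 2(0.66)/(1+0.66) ≈ 0.795
SEM = 17.700 · √(1 − 0.795) = 17.700 · √0.205 ≈ 17.700 · 0.453 ≈ 8.010
SE_diff = SEM · √2 ≈ 8.010 · 1.414 ≈ 11.329
Smallest detectable difference = 1.96·11.329 ≈ 22.204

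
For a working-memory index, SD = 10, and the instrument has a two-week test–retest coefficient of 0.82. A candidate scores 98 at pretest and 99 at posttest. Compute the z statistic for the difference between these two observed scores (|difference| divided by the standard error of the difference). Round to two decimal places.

0.17

SEM = 10.000 × √(1 − 0.820) = 10.000 × √0.180 ≈ 10.000 × 0.424 ≈ 4.243
Standard error of the difference = 4.243·√2 ≈ 6.000
z = 1 / 6.000 ≈ 0.167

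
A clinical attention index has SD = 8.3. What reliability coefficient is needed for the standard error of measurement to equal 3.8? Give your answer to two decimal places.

Required reliability = 1 − (SEM/SD)² = 1 − 0.210 ≈ 0.790

0.79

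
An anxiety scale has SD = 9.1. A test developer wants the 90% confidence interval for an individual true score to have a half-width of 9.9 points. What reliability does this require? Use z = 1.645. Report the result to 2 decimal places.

0.56

Required SEM = 9.9 / 1.645 ≈ 6.018
r = 1 − (6.018/9.1)² ≈ 1 − 0.437 ≈ 0.563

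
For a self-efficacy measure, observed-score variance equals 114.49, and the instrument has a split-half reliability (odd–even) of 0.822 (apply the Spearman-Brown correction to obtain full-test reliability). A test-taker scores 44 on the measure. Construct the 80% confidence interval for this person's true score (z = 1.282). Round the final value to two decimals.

[39.71, 48.29]

SD = √114.49 ≈ 10.7000
r_full = 2·0.822 / (1 + 0.822) ≈ 0.9023
SEM = 10.7000·√(1 − 0.9023) ≈ 3.3444
Margin = 1.282 · 3.3444 ≈ 4.2875
CI = 44 ± 4.2875 → [39.7125, 48.2875]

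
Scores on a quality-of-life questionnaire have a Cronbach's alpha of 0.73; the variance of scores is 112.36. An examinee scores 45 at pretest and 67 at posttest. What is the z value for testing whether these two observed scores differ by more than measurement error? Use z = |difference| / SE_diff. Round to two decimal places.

2.82

SD = √112.36 = 10.600
SEM = 10.600 × √(1 − 0.730) = 10.600 × √0.270 ≃ 10.600 × 0.520 ≃ 5.508
SE_diff = SEM × √2 ≃ 5.508 × 1.414 ≃ 7.789
z = 22 / 7.789 ≃ 2.824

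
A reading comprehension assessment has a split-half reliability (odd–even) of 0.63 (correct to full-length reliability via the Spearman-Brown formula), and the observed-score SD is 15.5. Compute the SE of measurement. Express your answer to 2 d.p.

Full-length reliability (Spearman-Brown) = 2(0.63)/(1+0.63) ≃ 0.7730
The standard error of measurement is 15.5000*√(1 − 0.7730) ≃ 15.5000*0.4764 ≃ 7.3848.

7.38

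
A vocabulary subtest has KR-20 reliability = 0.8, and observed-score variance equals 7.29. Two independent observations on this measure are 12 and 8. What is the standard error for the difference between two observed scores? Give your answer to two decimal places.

σ = 7.29^(1/2) = 2.7000
The standard error of measurement is 2.7000·√(1 − 0.8000) ≈ 2.7000·0.4472 ≈ 1.2075.
Standard error of the difference = 1.2075·√2 ≈ 1.7076

1.71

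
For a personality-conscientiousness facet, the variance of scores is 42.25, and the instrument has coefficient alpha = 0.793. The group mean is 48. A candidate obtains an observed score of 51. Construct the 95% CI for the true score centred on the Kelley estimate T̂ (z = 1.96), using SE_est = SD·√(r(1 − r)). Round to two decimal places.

[45.22, 55.54]

SD = √42.25 ≈ 6.50000
Estimated true score = 0.79300*51 + (1 − 0.79300)*48 ≈ 50.37900
SE_est = 6.50000*√(0.79300*0.20700) ≈ 2.63351
CI = 50.37900 ± 1.96 * 2.63351 → [45.21732, 55.54068]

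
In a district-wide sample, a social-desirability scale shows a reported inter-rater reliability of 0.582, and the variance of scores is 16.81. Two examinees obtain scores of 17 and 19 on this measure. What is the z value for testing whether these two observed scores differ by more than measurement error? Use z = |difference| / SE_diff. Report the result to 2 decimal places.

0.53

SD = √16.81 = 4.100
The standard error of measurement is 4.100·√(1 − 0.582) ≃ 4.100·0.647 ≃ 2.651.
SE_diff = SEM · √2 ≃ 2.651 · 1.414 ≃ 3.749
z = |17 − 19| / 3.749 = 2 / 3.749 ≃ 0.534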